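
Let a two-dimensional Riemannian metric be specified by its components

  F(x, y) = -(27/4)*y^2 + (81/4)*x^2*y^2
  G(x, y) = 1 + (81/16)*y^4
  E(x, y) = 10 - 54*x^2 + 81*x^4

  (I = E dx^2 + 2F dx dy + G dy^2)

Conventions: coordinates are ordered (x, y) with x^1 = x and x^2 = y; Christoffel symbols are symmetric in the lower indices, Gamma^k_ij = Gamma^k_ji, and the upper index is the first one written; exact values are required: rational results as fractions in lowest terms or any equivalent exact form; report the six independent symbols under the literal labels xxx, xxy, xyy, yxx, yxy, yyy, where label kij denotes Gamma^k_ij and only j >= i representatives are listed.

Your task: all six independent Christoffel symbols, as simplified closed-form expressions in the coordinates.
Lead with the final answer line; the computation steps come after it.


Answer: Gamma_xxx = (2592*x^3 - 864*x)/(1296*x^4 - 864*x^2 + 81*y^4 + 160), Gamma_xxy = 0, Gamma_xyy = (648*x^2*y - 216*y)/(1296*x^4 - 864*x^2 + 81*y^4 + 160), Gamma_yxx = 648*x*y^2/(1296*x^4 - 864*x^2 + 81*y^4 + 160), Gamma_yxy = 0, Gamma_yyy = 162*y^3/(1296*x^4 - 864*x^2 + 81*y^4 + 160)

E = 10 - 54*x^2 + 81*x^4; F = -(27/4)*y^2 + (81/4)*x^2*y^2; G = 1 + (81/16)*y^4
Gamma^k_ij = (1/2) g^{kl} (d_i g_jl + d_j g_il - d_l g_ij), with g^inv = (1/(EG-F^2)) [[G, -F], [-F, E]]
first partials: E_x = -108*x + 324*x^3, E_y = 0, F_x = (81/2)*x*y^2, F_y = -(27/2)*y + (81/2)*x^2*y, G_x = 0, G_y = (81/4)*y^3
D = EG - F^2 = 10 - 54*x^2 + (81/16)*y^4 + 81*x^4
expanded: Gamma^x_xx = (G E_x - 2F F_x + F E_y)/(2D), Gamma^x_xy = (G E_y - F G_x)/(2D), Gamma^x_yy = (2G F_y - G G_x - F G_y)/(2D), Gamma^y_xx = (2E F_x - E E_y - F E_x)/(2D), Gamma^y_xy = (E G_x - F E_y)/(2D), Gamma^y_yy = (E G_y - 2F F_y + F G_x)/(2D); substitute and cancel common factors


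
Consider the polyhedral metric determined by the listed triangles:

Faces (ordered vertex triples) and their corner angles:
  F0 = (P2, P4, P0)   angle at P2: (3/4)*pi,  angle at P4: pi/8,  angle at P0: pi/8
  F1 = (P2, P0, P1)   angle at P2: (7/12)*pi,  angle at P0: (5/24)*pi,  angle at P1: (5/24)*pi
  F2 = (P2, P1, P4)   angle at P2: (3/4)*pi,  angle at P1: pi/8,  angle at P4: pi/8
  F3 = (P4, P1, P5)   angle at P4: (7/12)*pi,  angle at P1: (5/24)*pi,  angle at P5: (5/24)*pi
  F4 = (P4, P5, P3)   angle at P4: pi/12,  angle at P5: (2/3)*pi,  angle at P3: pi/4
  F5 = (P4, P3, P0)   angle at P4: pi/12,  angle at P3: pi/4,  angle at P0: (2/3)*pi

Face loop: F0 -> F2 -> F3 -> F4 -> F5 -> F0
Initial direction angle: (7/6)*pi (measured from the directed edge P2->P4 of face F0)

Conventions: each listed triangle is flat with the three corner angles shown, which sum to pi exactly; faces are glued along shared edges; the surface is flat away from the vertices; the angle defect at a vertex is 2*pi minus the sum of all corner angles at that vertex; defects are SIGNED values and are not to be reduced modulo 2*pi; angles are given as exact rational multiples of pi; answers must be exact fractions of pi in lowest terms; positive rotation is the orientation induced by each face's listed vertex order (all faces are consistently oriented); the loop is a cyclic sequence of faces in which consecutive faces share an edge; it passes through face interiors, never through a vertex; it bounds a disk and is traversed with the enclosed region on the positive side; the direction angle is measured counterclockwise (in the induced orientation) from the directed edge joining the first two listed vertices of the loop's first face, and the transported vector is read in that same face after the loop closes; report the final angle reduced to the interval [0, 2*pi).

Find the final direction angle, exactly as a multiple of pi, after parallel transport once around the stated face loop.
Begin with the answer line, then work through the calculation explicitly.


Answer: final direction angle = pi/6

enclosed vertex P4: corner angles sum to pi, defect = 2*pi - pi = pi
holonomy = initial angle + sum of enclosed defects (mod 2*pi), positive in the induced orientation
final angle = (7/6)*pi + pi = pi/6 (mod 2*pi)


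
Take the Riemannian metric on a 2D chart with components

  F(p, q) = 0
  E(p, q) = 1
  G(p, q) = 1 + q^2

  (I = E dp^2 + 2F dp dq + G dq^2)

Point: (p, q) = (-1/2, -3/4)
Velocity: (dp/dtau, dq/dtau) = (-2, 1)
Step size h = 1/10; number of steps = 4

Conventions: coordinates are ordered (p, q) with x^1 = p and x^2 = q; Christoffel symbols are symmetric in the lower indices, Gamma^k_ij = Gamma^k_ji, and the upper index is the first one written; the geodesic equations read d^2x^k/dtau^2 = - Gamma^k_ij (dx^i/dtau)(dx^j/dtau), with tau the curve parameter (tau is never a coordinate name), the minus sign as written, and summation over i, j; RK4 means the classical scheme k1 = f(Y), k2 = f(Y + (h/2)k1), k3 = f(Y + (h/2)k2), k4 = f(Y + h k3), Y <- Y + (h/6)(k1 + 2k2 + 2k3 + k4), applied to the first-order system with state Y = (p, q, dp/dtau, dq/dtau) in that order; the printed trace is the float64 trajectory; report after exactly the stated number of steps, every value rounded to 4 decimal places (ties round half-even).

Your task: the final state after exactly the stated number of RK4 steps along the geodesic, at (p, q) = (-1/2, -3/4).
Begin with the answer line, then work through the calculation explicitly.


Answer: p = -1.3000, q = -0.3104, dp/dtau = -2.0000, dq/dtau = 1.1938

f(Y) = (dp/dtau, dq/dtau, -Gamma^p_ij Y'^i Y'^j, -Gamma^q_ij Y'^i Y'^j) with the Gammas evaluated at the stage position; h = 0.100000; intermediate values shown to 6 dp
step 0: p = -0.5000, q = -0.7500, dp/dtau = -2.0000, dq/dtau = 1.0000
step 1:
  k1: at (p, q) = (-0.500000, -0.750000), (dp/dtau, dq/dtau) = (-2.000000, 1.000000); Gamma_ppp = 0.000000, Gamma_ppq = 0.000000, Gamma_pqq = 0.000000, Gamma_qpp = 0.000000, Gamma_qpq = 0.000000, Gamma_qqq = -0.480000; k1 = (-2.000000, 1.000000, 0.000000, 0.480000)
  k2: at (p, q) = (-0.600000, -0.700000), (dp/dtau, dq/dtau) = (-2.000000, 1.024000); Gamma_ppp = 0.000000, Gamma_ppq = 0.000000, Gamma_pqq = 0.000000, Gamma_qpp = 0.000000, Gamma_qpq = 0.000000, Gamma_qqq = -0.469799; k2 = (-2.000000, 1.024000, 0.000000, 0.492620)
  k3: at (p, q) = (-0.600000, -0.698800), (dp/dtau, dq/dtau) = (-2.000000, 1.024631); Gamma_ppp = 0.000000, Gamma_ppq = 0.000000, Gamma_pqq = 0.000000, Gamma_qpp = 0.000000, Gamma_qpq = 0.000000, Gamma_qqq = -0.469522; k3 = (-2.000000, 1.024631, 0.000000, 0.492937)
  k4: at (p, q) = (-0.700000, -0.647537), (dp/dtau, dq/dtau) = (-2.000000, 1.049294); Gamma_ppp = 0.000000, Gamma_ppq = 0.000000, Gamma_pqq = 0.000000, Gamma_qpp = 0.000000, Gamma_qpq = 0.000000, Gamma_qqq = -0.456236; k4 = (-2.000000, 1.049294, 0.000000, 0.502323)
  Y <- Y + (h/6)(k1 + 2k2 + 2k3 + k4): p = -0.7000, q = -0.6476, dp/dtau = -2.0000, dq/dtau = 1.0492
step 2:
  k1: at (p, q) = (-0.700000, -0.647557), (dp/dtau, dq/dtau) = (-2.000000, 1.049224); Gamma_ppp = 0.000000, Gamma_ppq = 0.000000, Gamma_pqq = 0.000000, Gamma_qpp = 0.000000, Gamma_qpq = 0.000000, Gamma_qqq = -0.456241; k1 = (-2.000000, 1.049224, 0.000000, 0.502263)
  k2: at (p, q) = (-0.800000, -0.595096), (dp/dtau, dq/dtau) = (-2.000000, 1.074337); Gamma_ppp = 0.000000, Gamma_ppq = 0.000000, Gamma_pqq = 0.000000, Gamma_qpp = 0.000000, Gamma_qpq = 0.000000, Gamma_qqq = -0.439464; k2 = (-2.000000, 1.074337, 0.000000, 0.507230)
  k3: at (p, q) = (-0.800000, -0.593841), (dp/dtau, dq/dtau) = (-2.000000, 1.074585); Gamma_ppp = 0.000000, Gamma_ppq = 0.000000, Gamma_pqq = 0.000000, Gamma_qpp = 0.000000, Gamma_qpq = 0.000000, Gamma_qqq = -0.439021; k3 = (-2.000000, 1.074585, 0.000000, 0.506953)
  k4: at (p, q) = (-0.900000, -0.540099), (dp/dtau, dq/dtau) = (-2.000000, 1.099919); Gamma_ppp = 0.000000, Gamma_ppq = 0.000000, Gamma_pqq = 0.000000, Gamma_qpp = 0.000000, Gamma_qpq = 0.000000, Gamma_qqq = -0.418128; k4 = (-2.000000, 1.099919, 0.000000, 0.505861)
  Y <- Y + (h/6)(k1 + 2k2 + 2k3 + k4): p = -0.9000, q = -0.5401, dp/dtau = -2.0000, dq/dtau = 1.0998
step 3:
  k1: at (p, q) = (-0.900000, -0.540108), (dp/dtau, dq/dtau) = (-2.000000, 1.099832); Gamma_ppp = 0.000000, Gamma_ppq = 0.000000, Gamma_pqq = 0.000000, Gamma_qpp = 0.000000, Gamma_qpq = 0.000000, Gamma_qqq = -0.418132; k1 = (-2.000000, 1.099832, 0.000000, 0.505785)
  k2: at (p, q) = (-1.000000, -0.485116), (dp/dtau, dq/dtau) = (-2.000000, 1.125121); Gamma_ppp = 0.000000, Gamma_ppq = 0.000000, Gamma_pqq = 0.000000, Gamma_qpp = 0.000000, Gamma_qpq = 0.000000, Gamma_qqq = -0.392699; k2 = (-2.000000, 1.125121, 0.000000, 0.497117)
  k3: at (p, q) = (-1.000000, -0.483852), (dp/dtau, dq/dtau) = (-2.000000, 1.124688); Gamma_ppp = 0.000000, Gamma_ppq = 0.000000, Gamma_pqq = 0.000000, Gamma_qpp = 0.000000, Gamma_qpq = 0.000000, Gamma_qqq = -0.392064; k3 = (-2.000000, 1.124688, 0.000000, 0.495931)
  k4: at (p, q) = (-1.100000, -0.427639), (dp/dtau, dq/dtau) = (-2.000000, 1.149425); Gamma_ppp = 0.000000, Gamma_ppq = 0.000000, Gamma_pqq = 0.000000, Gamma_qpp = 0.000000, Gamma_qpq = 0.000000, Gamma_qqq = -0.361525; k4 = (-2.000000, 1.149425, 0.000000, 0.477639)
  Y <- Y + (h/6)(k1 + 2k2 + 2k3 + k4): p = -1.1000, q = -0.4276, dp/dtau = -2.0000, dq/dtau = 1.1493
step 4:
  k1: at (p, q) = (-1.100000, -0.427626), (dp/dtau, dq/dtau) = (-2.000000, 1.149324); Gamma_ppp = 0.000000, Gamma_ppq = 0.000000, Gamma_pqq = 0.000000, Gamma_qpp = 0.000000, Gamma_qpq = 0.000000, Gamma_qqq = -0.361518; k1 = (-2.000000, 1.149324, 0.000000, 0.477545)
  k2: at (p, q) = (-1.200000, -0.370160), (dp/dtau, dq/dtau) = (-2.000000, 1.173201); Gamma_ppp = 0.000000, Gamma_ppq = 0.000000, Gamma_pqq = 0.000000, Gamma_qpp = 0.000000, Gamma_qpq = 0.000000, Gamma_qqq = -0.325553; k2 = (-2.000000, 1.173201, 0.000000, 0.448092)
  k3: at (p, q) = (-1.200000, -0.368966), (dp/dtau, dq/dtau) = (-2.000000, 1.171729); Gamma_ppp = 0.000000, Gamma_ppq = 0.000000, Gamma_pqq = 0.000000, Gamma_qpp = 0.000000, Gamma_qpq = 0.000000, Gamma_qqq = -0.324755; k3 = (-2.000000, 1.171729, 0.000000, 0.445872)
  k4: at (p, q) = (-1.300000, -0.310453), (dp/dtau, dq/dtau) = (-2.000000, 1.193911); Gamma_ppp = 0.000000, Gamma_ppq = 0.000000, Gamma_pqq = 0.000000, Gamma_qpp = 0.000000, Gamma_qpq = 0.000000, Gamma_qqq = -0.283162; k4 = (-2.000000, 1.193911, 0.000000, 0.403626)
  Y <- Y + (h/6)(k1 + 2k2 + 2k3 + k4): p = -1.3000, q = -0.3104, dp/dtau = -2.0000, dq/dtau = 1.1938


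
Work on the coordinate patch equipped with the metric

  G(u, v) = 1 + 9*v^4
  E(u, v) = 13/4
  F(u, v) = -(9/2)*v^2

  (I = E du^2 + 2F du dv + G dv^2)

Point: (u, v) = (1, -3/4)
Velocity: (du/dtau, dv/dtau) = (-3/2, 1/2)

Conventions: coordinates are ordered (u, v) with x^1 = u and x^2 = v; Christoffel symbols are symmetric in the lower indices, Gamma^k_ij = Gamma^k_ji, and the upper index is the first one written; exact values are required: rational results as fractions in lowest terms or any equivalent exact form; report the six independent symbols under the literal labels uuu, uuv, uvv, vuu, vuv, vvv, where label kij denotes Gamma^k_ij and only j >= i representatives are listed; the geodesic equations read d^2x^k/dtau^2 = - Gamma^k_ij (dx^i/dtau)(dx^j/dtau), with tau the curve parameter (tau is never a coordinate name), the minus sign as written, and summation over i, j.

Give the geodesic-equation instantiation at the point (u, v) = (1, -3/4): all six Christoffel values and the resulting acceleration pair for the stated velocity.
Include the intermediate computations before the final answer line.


E = 13/4, F = -81/32, G = 985/256 at the point
E_u = 0, E_v = 0, F_u = 0, F_v = 27/4, G_u = 0, G_v = -243/16
EG - F^2 = 1561/256;  g^inv = (256/1561) * [[985/256, 81/32], [81/32, 13/4]]
first-kind symbols [ij,l] = (1/2)(d_i g_jl + d_j g_il - d_l g_ij): [uu,u] = E_u/2 = 0, [uu,v] = F_u - E_v/2 = 0, [uv,u] = E_v/2 = 0, [uv,v] = G_u/2 = 0, [vv,u] = F_v - G_u/2 = 27/4, [vv,v] = G_v/2 = -243/32
Gamma^u_ij = (G*[ij,u] - F*[ij,v])/(EG - F^2), Gamma^v_ij = (E*[ij,v] - F*[ij,u])/(EG - F^2)
Gamma_uuu = 0, Gamma_uuv = 0, Gamma_uvv = 1728/1561, Gamma_vuu = 0, Gamma_vuv = 0, Gamma_vvv = -1944/1561
d^2u/dtau^2 = -(Gamma_uuu*(-3/2)^2 + 2*Gamma_uuv*(-3/2)*(1/2) + Gamma_uvv*(1/2)^2) = -432/1561
d^2v/dtau^2 = -(Gamma_vuu*(-3/2)^2 + 2*Gamma_vuv*(-3/2)*(1/2) + Gamma_vvv*(1/2)^2) = 486/1561

Answer: Gamma_uuu = 0, Gamma_uuv = 0, Gamma_uvv = 1728/1561, Gamma_vuu = 0, Gamma_vuv = 0, Gamma_vvv = -1944/1561; accelerations (d^2u/dtau^2, d^2v/dtau^2) = (-432/1561, 486/1561)


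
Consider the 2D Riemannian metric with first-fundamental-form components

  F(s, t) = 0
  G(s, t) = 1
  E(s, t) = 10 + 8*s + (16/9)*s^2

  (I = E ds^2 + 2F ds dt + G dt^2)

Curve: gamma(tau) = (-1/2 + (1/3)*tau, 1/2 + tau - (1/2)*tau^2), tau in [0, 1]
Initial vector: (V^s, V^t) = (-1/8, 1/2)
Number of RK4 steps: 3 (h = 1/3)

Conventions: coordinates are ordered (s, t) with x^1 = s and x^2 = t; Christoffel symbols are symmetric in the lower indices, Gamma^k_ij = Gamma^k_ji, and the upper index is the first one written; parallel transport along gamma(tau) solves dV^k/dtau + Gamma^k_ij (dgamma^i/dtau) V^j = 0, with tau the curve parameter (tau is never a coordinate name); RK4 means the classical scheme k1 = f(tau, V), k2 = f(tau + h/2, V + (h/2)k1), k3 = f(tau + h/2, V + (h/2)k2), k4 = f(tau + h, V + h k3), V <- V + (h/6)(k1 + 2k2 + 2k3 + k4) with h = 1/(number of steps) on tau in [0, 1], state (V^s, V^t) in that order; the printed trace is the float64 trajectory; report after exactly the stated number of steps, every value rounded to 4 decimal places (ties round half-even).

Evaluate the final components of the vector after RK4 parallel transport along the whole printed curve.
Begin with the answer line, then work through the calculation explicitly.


Answer: V^s = -0.1075, V^t = 0.5000

gamma'(tau) = (1/3, 1 - tau); f(tau, V)^k = -Gamma^k_ij(gamma(tau)) gamma'^i(tau) V^j; h = 1/3; intermediate values shown to 6 dp
curve data and Christoffel symbols at the stage parameters:
  tau = 0.000000: gamma = (-0.500000, 0.500000), gamma' = (0.333333, 1.000000); Gamma_sss = 0.482759, Gamma_sst = 0.000000, Gamma_stt = 0.000000, Gamma_tss = 0.000000, Gamma_tst = 0.000000, Gamma_ttt = 0.000000
  tau = 0.166667: gamma = (-0.444444, 0.652778), gamma' = (0.333333, 0.833333); Gamma_sss = 0.472346, Gamma_sst = 0.000000, Gamma_stt = 0.000000, Gamma_tss = 0.000000, Gamma_tst = 0.000000, Gamma_ttt = 0.000000
  tau = 0.333333: gamma = (-0.388889, 0.777778), gamma' = (0.333333, 0.666667); Gamma_sss = 0.462246, Gamma_sst = 0.000000, Gamma_stt = 0.000000, Gamma_tss = 0.000000, Gamma_tst = 0.000000, Gamma_ttt = 0.000000
  tau = 0.500000: gamma = (-0.333333, 0.875000), gamma' = (0.333333, 0.500000); Gamma_sss = 0.452459, Gamma_sst = 0.000000, Gamma_stt = 0.000000, Gamma_tss = 0.000000, Gamma_tst = 0.000000, Gamma_ttt = 0.000000
  tau = 0.666667: gamma = (-0.277778, 0.944444), gamma' = (0.333333, 0.333333); Gamma_sss = 0.442981, Gamma_sst = 0.000000, Gamma_stt = 0.000000, Gamma_tss = 0.000000, Gamma_tst = 0.000000, Gamma_ttt = 0.000000
  tau = 0.833333: gamma = (-0.222222, 0.986111), gamma' = (0.333333, 0.166667); Gamma_sss = 0.433807, Gamma_sst = 0.000000, Gamma_stt = 0.000000, Gamma_tss = 0.000000, Gamma_tst = 0.000000, Gamma_ttt = 0.000000
  tau = 1.000000: gamma = (-0.166667, 1.000000), gamma' = (0.333333, 0.000000); Gamma_sss = 0.424929, Gamma_sst = 0.000000, Gamma_stt = 0.000000, Gamma_tss = 0.000000, Gamma_tst = 0.000000, Gamma_ttt = 0.000000
step 0: V^s = -0.1250, V^t = 0.5000
step 1: k1 = (0.020115, 0.000000), k2 = (0.019153, 0.000000), k3 = (0.019178, 0.000000), k4 = (0.018275, 0.000000); V <- V + (h/6)(k1 + 2k2 + 2k3 + k4): V^s = -0.1186, V^t = 0.5000
step 2: k1 = (0.018275, 0.000000), k2 = (0.017429, 0.000000), k3 = (0.017450, 0.000000), k4 = (0.016655, 0.000000); V <- V + (h/6)(k1 + 2k2 + 2k3 + k4): V^s = -0.1128, V^t = 0.5000
step 3: k1 = (0.016655, 0.000000), k2 = (0.015909, 0.000000), k3 = (0.015927, 0.000000), k4 = (0.015224, 0.000000); V <- V + (h/6)(k1 + 2k2 + 2k3 + k4): V^s = -0.1075, V^t = 0.5000


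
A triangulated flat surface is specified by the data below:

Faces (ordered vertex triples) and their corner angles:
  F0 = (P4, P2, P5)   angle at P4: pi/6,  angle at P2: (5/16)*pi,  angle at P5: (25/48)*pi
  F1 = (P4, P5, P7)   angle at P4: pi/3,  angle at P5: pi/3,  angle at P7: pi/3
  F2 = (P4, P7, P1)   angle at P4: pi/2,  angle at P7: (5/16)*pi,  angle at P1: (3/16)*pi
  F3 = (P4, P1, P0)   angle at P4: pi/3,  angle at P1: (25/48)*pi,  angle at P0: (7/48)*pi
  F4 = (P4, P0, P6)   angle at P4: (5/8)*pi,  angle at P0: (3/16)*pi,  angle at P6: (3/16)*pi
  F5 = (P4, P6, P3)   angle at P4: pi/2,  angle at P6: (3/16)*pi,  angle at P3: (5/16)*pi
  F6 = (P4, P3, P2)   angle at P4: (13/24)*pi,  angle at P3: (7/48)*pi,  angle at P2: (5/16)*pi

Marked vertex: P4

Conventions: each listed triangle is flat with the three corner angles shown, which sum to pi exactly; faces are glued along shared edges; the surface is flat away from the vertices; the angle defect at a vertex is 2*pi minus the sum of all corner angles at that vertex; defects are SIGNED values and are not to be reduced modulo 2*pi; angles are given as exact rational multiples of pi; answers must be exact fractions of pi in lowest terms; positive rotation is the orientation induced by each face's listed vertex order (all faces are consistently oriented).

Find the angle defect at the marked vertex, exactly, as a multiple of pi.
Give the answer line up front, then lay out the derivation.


Answer: defect(P4) = -pi

Sum of corner angles at P4: 3*pi
defect = 2*pi - 3*pi


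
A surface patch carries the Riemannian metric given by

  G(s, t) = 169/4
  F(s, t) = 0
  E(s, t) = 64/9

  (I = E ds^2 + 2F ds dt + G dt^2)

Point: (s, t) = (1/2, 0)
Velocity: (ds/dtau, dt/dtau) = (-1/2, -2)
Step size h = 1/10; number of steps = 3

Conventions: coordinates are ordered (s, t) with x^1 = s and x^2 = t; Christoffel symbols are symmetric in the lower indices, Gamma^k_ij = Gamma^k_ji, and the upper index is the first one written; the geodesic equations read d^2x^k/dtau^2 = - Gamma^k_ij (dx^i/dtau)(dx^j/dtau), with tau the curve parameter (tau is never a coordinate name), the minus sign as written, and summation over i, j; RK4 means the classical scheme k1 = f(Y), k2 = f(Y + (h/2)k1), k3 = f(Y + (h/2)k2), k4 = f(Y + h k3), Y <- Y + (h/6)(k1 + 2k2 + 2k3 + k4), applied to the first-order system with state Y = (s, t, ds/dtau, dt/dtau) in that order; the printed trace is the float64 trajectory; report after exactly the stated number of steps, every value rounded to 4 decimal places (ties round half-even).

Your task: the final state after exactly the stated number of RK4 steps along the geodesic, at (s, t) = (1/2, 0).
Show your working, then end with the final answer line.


f(Y) = (ds/dtau, dt/dtau, -Gamma^s_ij Y'^i Y'^j, -Gamma^t_ij Y'^i Y'^j) with the Gammas evaluated at the stage position; h = 0.100000; intermediate values shown to 6 dp
step 0: s = 0.5000, t = 0.0000, ds/dtau = -0.5000, dt/dtau = -2.0000
step 1:
  k1: at (s, t) = (0.500000, 0.000000), (ds/dtau, dt/dtau) = (-0.500000, -2.000000); Gamma_sss = 0.000000, Gamma_sst = 0.000000, Gamma_stt = 0.000000, Gamma_tss = 0.000000, Gamma_tst = 0.000000, Gamma_ttt = 0.000000; k1 = (-0.500000, -2.000000, 0.000000, 0.000000)
  k2: at (s, t) = (0.475000, -0.100000), (ds/dtau, dt/dtau) = (-0.500000, -2.000000); Gamma_sss = 0.000000, Gamma_sst = 0.000000, Gamma_stt = 0.000000, Gamma_tss = 0.000000, Gamma_tst = 0.000000, Gamma_ttt = 0.000000; k2 = (-0.500000, -2.000000, 0.000000, 0.000000)
  k3: at (s, t) = (0.475000, -0.100000), (ds/dtau, dt/dtau) = (-0.500000, -2.000000); Gamma_sss = 0.000000, Gamma_sst = 0.000000, Gamma_stt = 0.000000, Gamma_tss = 0.000000, Gamma_tst = 0.000000, Gamma_ttt = 0.000000; k3 = (-0.500000, -2.000000, 0.000000, 0.000000)
  k4: at (s, t) = (0.450000, -0.200000), (ds/dtau, dt/dtau) = (-0.500000, -2.000000); Gamma_sss = 0.000000, Gamma_sst = 0.000000, Gamma_stt = 0.000000, Gamma_tss = 0.000000, Gamma_tst = 0.000000, Gamma_ttt = 0.000000; k4 = (-0.500000, -2.000000, 0.000000, 0.000000)
  Y <- Y + (h/6)(k1 + 2k2 + 2k3 + k4): s = 0.4500, t = -0.2000, ds/dtau = -0.5000, dt/dtau = -2.0000
step 2:
  k1: at (s, t) = (0.450000, -0.200000), (ds/dtau, dt/dtau) = (-0.500000, -2.000000); Gamma_sss = 0.000000, Gamma_sst = 0.000000, Gamma_stt = 0.000000, Gamma_tss = 0.000000, Gamma_tst = 0.000000, Gamma_ttt = 0.000000; k1 = (-0.500000, -2.000000, 0.000000, 0.000000)
  k2: at (s, t) = (0.425000, -0.300000), (ds/dtau, dt/dtau) = (-0.500000, -2.000000); Gamma_sss = 0.000000, Gamma_sst = 0.000000, Gamma_stt = 0.000000, Gamma_tss = 0.000000, Gamma_tst = 0.000000, Gamma_ttt = 0.000000; k2 = (-0.500000, -2.000000, 0.000000, 0.000000)
  k3: at (s, t) = (0.425000, -0.300000), (ds/dtau, dt/dtau) = (-0.500000, -2.000000); Gamma_sss = 0.000000, Gamma_sst = 0.000000, Gamma_stt = 0.000000, Gamma_tss = 0.000000, Gamma_tst = 0.000000, Gamma_ttt = 0.000000; k3 = (-0.500000, -2.000000, 0.000000, 0.000000)
  k4: at (s, t) = (0.400000, -0.400000), (ds/dtau, dt/dtau) = (-0.500000, -2.000000); Gamma_sss = 0.000000, Gamma_sst = 0.000000, Gamma_stt = 0.000000, Gamma_tss = 0.000000, Gamma_tst = 0.000000, Gamma_ttt = 0.000000; k4 = (-0.500000, -2.000000, 0.000000, 0.000000)
  Y <- Y + (h/6)(k1 + 2k2 + 2k3 + k4): s = 0.4000, t = -0.4000, ds/dtau = -0.5000, dt/dtau = -2.0000
step 3:
  k1: at (s, t) = (0.400000, -0.400000), (ds/dtau, dt/dtau) = (-0.500000, -2.000000); Gamma_sss = 0.000000, Gamma_sst = 0.000000, Gamma_stt = 0.000000, Gamma_tss = 0.000000, Gamma_tst = 0.000000, Gamma_ttt = 0.000000; k1 = (-0.500000, -2.000000, 0.000000, 0.000000)
  k2: at (s, t) = (0.375000, -0.500000), (ds/dtau, dt/dtau) = (-0.500000, -2.000000); Gamma_sss = 0.000000, Gamma_sst = 0.000000, Gamma_stt = 0.000000, Gamma_tss = 0.000000, Gamma_tst = 0.000000, Gamma_ttt = 0.000000; k2 = (-0.500000, -2.000000, 0.000000, 0.000000)
  k3: at (s, t) = (0.375000, -0.500000), (ds/dtau, dt/dtau) = (-0.500000, -2.000000); Gamma_sss = 0.000000, Gamma_sst = 0.000000, Gamma_stt = 0.000000, Gamma_tss = 0.000000, Gamma_tst = 0.000000, Gamma_ttt = 0.000000; k3 = (-0.500000, -2.000000, 0.000000, 0.000000)
  k4: at (s, t) = (0.350000, -0.600000), (ds/dtau, dt/dtau) = (-0.500000, -2.000000); Gamma_sss = 0.000000, Gamma_sst = 0.000000, Gamma_stt = 0.000000, Gamma_tss = 0.000000, Gamma_tst = 0.000000, Gamma_ttt = 0.000000; k4 = (-0.500000, -2.000000, 0.000000, 0.000000)
  Y <- Y + (h/6)(k1 + 2k2 + 2k3 + k4): s = 0.3500, t = -0.6000, ds/dtau = -0.5000, dt/dtau = -2.0000

Answer: s = 0.3500, t = -0.6000, ds/dtau = -0.5000, dt/dtau = -2.0000


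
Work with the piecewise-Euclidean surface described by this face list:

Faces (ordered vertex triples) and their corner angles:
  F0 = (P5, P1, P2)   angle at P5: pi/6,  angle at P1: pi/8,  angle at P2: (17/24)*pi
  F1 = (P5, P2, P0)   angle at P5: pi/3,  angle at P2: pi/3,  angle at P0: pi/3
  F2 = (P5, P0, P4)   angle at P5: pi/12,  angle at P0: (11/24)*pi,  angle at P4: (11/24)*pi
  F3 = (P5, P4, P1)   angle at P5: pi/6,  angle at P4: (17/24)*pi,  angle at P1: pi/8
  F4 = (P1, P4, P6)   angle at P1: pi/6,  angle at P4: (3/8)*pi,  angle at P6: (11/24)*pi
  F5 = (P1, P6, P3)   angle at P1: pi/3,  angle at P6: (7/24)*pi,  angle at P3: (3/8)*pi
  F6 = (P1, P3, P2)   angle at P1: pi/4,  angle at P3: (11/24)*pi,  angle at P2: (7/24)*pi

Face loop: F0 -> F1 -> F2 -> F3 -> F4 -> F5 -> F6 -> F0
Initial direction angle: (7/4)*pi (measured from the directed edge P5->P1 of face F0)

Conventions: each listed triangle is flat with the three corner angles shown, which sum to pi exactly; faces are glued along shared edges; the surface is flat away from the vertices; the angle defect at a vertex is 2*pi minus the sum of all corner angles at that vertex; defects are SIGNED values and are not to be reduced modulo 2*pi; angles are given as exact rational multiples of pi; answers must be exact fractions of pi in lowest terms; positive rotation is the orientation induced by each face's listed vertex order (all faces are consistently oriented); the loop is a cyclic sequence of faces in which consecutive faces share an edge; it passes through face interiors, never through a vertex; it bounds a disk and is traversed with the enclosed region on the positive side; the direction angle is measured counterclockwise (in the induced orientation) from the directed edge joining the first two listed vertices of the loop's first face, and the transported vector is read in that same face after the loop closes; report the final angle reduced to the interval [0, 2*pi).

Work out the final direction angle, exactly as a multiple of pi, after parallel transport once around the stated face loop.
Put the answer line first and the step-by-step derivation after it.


Answer: final direction angle = 0

enclosed vertex P1: corner angles sum to pi, defect = 2*pi - pi = pi
enclosed vertex P5: corner angles sum to (3/4)*pi, defect = 2*pi - (3/4)*pi = (5/4)*pi
final direction = starting direction + enclosed defect total, reduced mod 2*pi (induced orientation)
final angle = (7/4)*pi + (9/4)*pi = 0 (mod 2*pi)


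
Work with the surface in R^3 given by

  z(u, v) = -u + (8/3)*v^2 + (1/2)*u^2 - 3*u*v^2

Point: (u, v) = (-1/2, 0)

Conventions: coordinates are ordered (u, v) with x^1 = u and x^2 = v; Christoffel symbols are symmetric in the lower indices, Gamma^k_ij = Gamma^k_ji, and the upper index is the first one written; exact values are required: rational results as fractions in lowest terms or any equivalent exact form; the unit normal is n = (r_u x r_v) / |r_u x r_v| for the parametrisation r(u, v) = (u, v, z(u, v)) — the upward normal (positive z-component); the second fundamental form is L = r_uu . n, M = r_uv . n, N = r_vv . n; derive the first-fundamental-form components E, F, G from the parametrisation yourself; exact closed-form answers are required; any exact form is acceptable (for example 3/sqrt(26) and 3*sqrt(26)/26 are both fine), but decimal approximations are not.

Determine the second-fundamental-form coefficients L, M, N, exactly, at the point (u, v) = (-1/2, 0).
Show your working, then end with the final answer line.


z_u = -3/2, z_v = 0, z_uu = 1, z_uv = 0, z_vv = 25/3
E = 13/4, F = 0, G = 1; answer radicand W^2 = 13/4
unnormalised second-form numerators: l = 1, m = 0, n = 25/3; L = l/sqrt(13/4), and similarly M = m/sqrt(W^2), N = n/sqrt(W^2)

Answer: L = 2*sqrt(13)/13, M = 0, N = 50*sqrt(13)/39


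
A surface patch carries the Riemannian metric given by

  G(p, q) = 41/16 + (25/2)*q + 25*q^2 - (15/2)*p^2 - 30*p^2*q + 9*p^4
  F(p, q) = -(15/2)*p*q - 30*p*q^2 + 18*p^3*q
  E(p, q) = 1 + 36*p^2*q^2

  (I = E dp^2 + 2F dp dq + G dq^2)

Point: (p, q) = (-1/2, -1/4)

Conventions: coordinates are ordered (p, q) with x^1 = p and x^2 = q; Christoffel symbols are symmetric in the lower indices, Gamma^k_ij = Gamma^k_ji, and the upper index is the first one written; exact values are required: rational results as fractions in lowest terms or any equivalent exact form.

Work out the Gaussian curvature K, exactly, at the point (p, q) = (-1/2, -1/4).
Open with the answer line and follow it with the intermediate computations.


Answer: K = -96/289

E = 25/16, F = 9/16, G = 25/16, EG - F^2 = 17/8 at the point
E_p = -9/4, E_q = -9/2, F_p = -27/8, F_q = -6, G_p = -9/2, G_q = -15/2
E_qq = 18, F_pq = 21, G_pp = 27
Compute both Brioschi determinants and normalise by (EG - F^2)^2.
M1 = [[-E_qq/2 + F_pq - G_pp/2, E_p/2, F_p - E_q/2], [F_q - G_p/2, E, F], [G_q/2, F, G]] = [[-3/2, -9/8, -9/8], [-15/4, 25/16, 9/16], [-15/4, 9/16, 25/16]]; det M1 = -93/8
M2 = [[0, E_q/2, G_p/2], [E_q/2, E, F], [G_p/2, F, G]] = [[0, -9/4, -9/4], [-9/4, 25/16, 9/16], [-9/4, 9/16, 25/16]]; det M2 = -81/8
det M1 - det M2 = -3/2; K = -3/2 / (17/8)^2 = -96/289


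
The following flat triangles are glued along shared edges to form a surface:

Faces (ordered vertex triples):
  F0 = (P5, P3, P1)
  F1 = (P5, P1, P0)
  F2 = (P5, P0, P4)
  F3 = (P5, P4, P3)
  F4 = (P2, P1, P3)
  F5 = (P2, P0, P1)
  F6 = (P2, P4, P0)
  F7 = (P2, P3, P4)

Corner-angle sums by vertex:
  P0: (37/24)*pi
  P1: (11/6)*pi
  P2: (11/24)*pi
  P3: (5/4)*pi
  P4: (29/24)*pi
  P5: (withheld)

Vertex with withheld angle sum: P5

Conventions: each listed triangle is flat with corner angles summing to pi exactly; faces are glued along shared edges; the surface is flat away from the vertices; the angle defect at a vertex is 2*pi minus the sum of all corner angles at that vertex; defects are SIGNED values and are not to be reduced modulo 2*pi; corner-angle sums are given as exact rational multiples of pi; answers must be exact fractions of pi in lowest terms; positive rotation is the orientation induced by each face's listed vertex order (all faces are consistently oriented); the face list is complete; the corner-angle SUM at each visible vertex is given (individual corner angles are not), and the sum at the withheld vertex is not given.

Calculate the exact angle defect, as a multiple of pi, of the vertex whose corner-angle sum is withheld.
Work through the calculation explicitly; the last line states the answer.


V = 6, E = 12, F = 8; chi = V - E + F = 2
Gauss-Bonnet: total defect = 2*pi*chi = 4*pi; visible defects sum to (89/24)*pi

Answer: defect(P5) = (7/24)*pi


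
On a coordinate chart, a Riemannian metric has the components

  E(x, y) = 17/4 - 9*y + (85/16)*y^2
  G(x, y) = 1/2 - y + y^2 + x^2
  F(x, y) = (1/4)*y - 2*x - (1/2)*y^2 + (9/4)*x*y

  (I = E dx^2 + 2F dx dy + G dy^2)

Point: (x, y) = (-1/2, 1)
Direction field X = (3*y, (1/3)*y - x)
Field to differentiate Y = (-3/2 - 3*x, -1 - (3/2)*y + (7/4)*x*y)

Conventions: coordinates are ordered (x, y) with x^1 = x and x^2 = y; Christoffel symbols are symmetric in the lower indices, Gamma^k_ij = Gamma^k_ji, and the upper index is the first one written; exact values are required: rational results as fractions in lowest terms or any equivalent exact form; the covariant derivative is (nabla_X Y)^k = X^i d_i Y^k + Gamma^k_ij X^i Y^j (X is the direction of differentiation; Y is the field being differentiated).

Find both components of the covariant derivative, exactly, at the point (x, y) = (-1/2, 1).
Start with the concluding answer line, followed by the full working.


Answer: (nabla_X Y)^x = -63/4, (nabla_X Y)^y = 229/48

E = 9/16, F = -3/8, G = 3/4 at the point
E_x = 0, E_y = 13/8, F_x = 1/4, F_y = -15/8, G_x = -1, G_y = 1
EG - F^2 = 9/32;  g^inv = (32/9) * [[3/4, 3/8], [3/8, 9/16]]
first-kind symbols [ij,l] = (1/2)(d_i g_jl + d_j g_il - d_l g_ij): [xx,x] = E_x/2 = 0, [xx,y] = F_x - E_y/2 = -9/16, [xy,x] = E_y/2 = 13/16, [xy,y] = G_x/2 = -1/2, [yy,x] = F_y - G_x/2 = -11/8, [yy,y] = G_y/2 = 1/2
Gamma^x_ij = (G*[ij,x] - F*[ij,y])/(EG - F^2), Gamma^y_ij = (E*[ij,y] - F*[ij,x])/(EG - F^2)
Gamma_xxx = -3/4, Gamma_xxy = 3/2, Gamma_xyy = -3, Gamma_yxx = -9/8, Gamma_yxy = 1/12, Gamma_yyy = -5/6
X = (3, 5/6), Y = (0, -27/8) at the point


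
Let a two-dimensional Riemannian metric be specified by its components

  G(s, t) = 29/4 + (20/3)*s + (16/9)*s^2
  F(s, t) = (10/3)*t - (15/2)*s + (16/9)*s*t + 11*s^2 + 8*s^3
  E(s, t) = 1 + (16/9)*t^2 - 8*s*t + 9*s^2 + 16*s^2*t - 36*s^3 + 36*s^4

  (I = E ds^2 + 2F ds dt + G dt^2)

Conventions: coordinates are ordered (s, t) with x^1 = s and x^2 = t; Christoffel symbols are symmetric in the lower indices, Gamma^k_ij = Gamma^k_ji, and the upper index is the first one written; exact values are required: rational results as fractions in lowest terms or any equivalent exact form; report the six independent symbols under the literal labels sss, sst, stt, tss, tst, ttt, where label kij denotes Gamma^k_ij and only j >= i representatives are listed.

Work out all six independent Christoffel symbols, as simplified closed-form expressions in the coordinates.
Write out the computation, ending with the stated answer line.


E = 1 + (16/9)*t^2 - 8*s*t + 9*s^2 + 16*s^2*t - 36*s^3 + 36*s^4; F = (10/3)*t - (15/2)*s + (16/9)*s*t + 11*s^2 + 8*s^3; G = 29/4 + (20/3)*s + (16/9)*s^2
Gamma^k_ij = (1/2) g^{kl} (d_i g_jl + d_j g_il - d_l g_ij), with g^inv = (1/(EG-F^2)) [[G, -F], [-F, E]]
first partials: E_s = -8*t + 18*s + 32*s*t - 108*s^2 + 144*s^3, E_t = (32/9)*t - 8*s + 16*s^2, F_s = -15/2 + (16/9)*t + 22*s + 24*s^2, F_t = 10/3 + (16/9)*s, G_s = 20/3 + (32/9)*s, G_t = 0
D = EG - F^2 = 29/4 + (20/3)*s + (16/9)*t^2 - 8*s*t + (97/9)*s^2 + 16*s^2*t - 36*s^3 + 36*s^4
expanded: Gamma^s_ss = (G E_s - 2F F_s + F E_t)/(2D), Gamma^s_st = (G E_t - F G_s)/(2D), Gamma^s_tt = (2G F_t - G G_s - F G_t)/(2D), Gamma^t_ss = (2E F_s - E E_t - F E_s)/(2D), Gamma^t_st = (E G_s - F E_t)/(2D), Gamma^t_tt = (E G_t - 2F F_t + F G_s)/(2D); substitute and cancel common factors

Answer: Gamma_sss = (2592*s^3 - 1944*s^2 + 576*s*t + 324*s - 144*t)/(1296*s^4 - 1296*s^3 + 576*s^2*t + 388*s^2 - 288*s*t + 240*s + 64*t^2 + 261), Gamma_sst = (288*s^2 - 144*s + 64*t)/(1296*s^4 - 1296*s^3 + 576*s^2*t + 388*s^2 - 288*s*t + 240*s + 64*t^2 + 261), Gamma_stt = 0, Gamma_tss = (576*s^2 + 936*s - 270)/(1296*s^4 - 1296*s^3 + 576*s^2*t + 388*s^2 - 288*s*t + 240*s + 64*t^2 + 261), Gamma_tst = (64*s + 120)/(1296*s^4 - 1296*s^3 + 576*s^2*t + 388*s^2 - 288*s*t + 240*s + 64*t^2 + 261), Gamma_ttt = 0


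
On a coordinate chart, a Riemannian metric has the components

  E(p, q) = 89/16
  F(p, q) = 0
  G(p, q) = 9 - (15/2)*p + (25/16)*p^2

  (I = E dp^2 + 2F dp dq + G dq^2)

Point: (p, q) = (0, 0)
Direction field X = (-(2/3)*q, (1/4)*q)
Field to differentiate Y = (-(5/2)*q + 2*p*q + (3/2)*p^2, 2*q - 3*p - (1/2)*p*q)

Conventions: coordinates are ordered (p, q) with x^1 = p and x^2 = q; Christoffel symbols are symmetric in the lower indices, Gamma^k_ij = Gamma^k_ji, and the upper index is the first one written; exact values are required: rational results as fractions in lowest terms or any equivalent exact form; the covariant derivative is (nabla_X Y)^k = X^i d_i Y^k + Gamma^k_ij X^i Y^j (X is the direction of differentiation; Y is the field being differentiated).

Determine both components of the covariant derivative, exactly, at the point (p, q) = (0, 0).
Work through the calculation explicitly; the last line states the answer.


E = 89/16, F = 0, G = 9 at the point
E_p = 0, E_q = 0, F_p = 0, F_q = 0, G_p = -15/2, G_q = 0
EG - F^2 = 801/16;  g^inv = (16/801) * [[9, 0], [0, 89/16]]
first-kind symbols [ij,l] = (1/2)(d_i g_jl + d_j g_il - d_l g_ij): [pp,p] = E_p/2 = 0, [pp,q] = F_p - E_q/2 = 0, [pq,p] = E_q/2 = 0, [pq,q] = G_p/2 = -15/4, [qq,p] = F_q - G_p/2 = 15/4, [qq,q] = G_q/2 = 0
Gamma^p_ij = (G*[ij,p] - F*[ij,q])/(EG - F^2), Gamma^q_ij = (E*[ij,q] - F*[ij,p])/(EG - F^2)
Gamma_ppp = 0, Gamma_ppq = 0, Gamma_pqq = 60/89, Gamma_qpp = 0, Gamma_qpq = -5/12, Gamma_qqq = 0
X = (0, 0), Y = (0, 0) at the point

Answer: (nabla_X Y)^p = 0, (nabla_X Y)^q = 0


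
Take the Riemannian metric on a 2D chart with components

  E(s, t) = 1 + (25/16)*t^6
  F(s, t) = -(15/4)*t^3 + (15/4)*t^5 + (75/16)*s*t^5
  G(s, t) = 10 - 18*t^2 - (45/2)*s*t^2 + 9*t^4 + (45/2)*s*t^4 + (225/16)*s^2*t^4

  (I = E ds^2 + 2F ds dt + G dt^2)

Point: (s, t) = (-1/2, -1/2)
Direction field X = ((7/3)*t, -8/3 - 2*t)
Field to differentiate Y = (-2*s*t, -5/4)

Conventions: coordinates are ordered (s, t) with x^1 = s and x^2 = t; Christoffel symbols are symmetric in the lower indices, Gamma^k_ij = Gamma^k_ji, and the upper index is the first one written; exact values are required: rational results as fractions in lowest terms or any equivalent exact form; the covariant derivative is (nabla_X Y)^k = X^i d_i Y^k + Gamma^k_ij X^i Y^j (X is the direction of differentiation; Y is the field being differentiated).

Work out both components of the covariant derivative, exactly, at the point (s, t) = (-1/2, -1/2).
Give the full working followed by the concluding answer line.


E = 1049/1024, F = 435/1024, G = 8593/1024 at the point
E_s = 0, E_t = -75/256, F_s = -75/512, F_t = -1215/512, G_s = -1305/256, G_t = 783/128
EG - F^2 = 4309/512;  g^inv = (512/4309) * [[8593/1024, -435/1024], [-435/1024, 1049/1024]]
first-kind symbols [ij,l] = (1/2)(d_i g_jl + d_j g_il - d_l g_ij): [ss,s] = E_s/2 = 0, [ss,t] = F_s - E_t/2 = 0, [st,s] = E_t/2 = -75/512, [st,t] = G_s/2 = -1305/512, [tt,s] = F_t - G_s/2 = 45/256, [tt,t] = G_t/2 = 783/256
Gamma^s_ij = (G*[ij,s] - F*[ij,t])/(EG - F^2), Gamma^t_ij = (E*[ij,t] - F*[ij,s])/(EG - F^2)
Gamma_sss = 0, Gamma_sst = -75/4309, Gamma_stt = 90/4309, Gamma_tss = 0, Gamma_tst = -1305/4309, Gamma_ttt = 1566/4309
X = (-7/6, -5/3), Y = (-1/2, -5/4) at the point

Answer: (nabla_X Y)^s = -292637/103416, (nabla_X Y)^t = 2175/34472


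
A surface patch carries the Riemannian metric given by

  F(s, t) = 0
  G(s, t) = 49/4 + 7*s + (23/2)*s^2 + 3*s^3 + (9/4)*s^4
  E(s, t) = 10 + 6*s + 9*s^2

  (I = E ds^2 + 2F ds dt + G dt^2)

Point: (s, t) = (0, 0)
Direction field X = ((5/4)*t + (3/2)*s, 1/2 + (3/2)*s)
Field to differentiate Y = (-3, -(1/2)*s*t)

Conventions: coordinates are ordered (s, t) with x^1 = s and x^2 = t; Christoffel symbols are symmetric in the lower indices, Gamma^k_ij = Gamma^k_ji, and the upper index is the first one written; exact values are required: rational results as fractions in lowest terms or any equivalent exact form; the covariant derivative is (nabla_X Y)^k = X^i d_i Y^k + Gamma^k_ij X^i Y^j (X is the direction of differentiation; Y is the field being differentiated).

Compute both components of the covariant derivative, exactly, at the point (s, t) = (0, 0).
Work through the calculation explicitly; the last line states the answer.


E = 10, F = 0, G = 49/4 at the point
E_s = 6, E_t = 0, F_s = 0, F_t = 0, G_s = 7, G_t = 0
EG - F^2 = 245/2;  g^inv = (2/245) * [[49/4, 0], [0, 10]]
first-kind symbols [ij,l] = (1/2)(d_i g_jl + d_j g_il - d_l g_ij): [ss,s] = E_s/2 = 3, [ss,t] = F_s - E_t/2 = 0, [st,s] = E_t/2 = 0, [st,t] = G_s/2 = 7/2, [tt,s] = F_t - G_s/2 = -7/2, [tt,t] = G_t/2 = 0
Gamma^s_ij = (G*[ij,s] - F*[ij,t])/(EG - F^2), Gamma^t_ij = (E*[ij,t] - F*[ij,s])/(EG - F^2)
Gamma_sss = 3/10, Gamma_sst = 0, Gamma_stt = -7/20, Gamma_tss = 0, Gamma_tst = 2/7, Gamma_ttt = 0
X = (0, 1/2), Y = (-3, 0) at the point

Answer: (nabla_X Y)^s = 0, (nabla_X Y)^t = -3/7


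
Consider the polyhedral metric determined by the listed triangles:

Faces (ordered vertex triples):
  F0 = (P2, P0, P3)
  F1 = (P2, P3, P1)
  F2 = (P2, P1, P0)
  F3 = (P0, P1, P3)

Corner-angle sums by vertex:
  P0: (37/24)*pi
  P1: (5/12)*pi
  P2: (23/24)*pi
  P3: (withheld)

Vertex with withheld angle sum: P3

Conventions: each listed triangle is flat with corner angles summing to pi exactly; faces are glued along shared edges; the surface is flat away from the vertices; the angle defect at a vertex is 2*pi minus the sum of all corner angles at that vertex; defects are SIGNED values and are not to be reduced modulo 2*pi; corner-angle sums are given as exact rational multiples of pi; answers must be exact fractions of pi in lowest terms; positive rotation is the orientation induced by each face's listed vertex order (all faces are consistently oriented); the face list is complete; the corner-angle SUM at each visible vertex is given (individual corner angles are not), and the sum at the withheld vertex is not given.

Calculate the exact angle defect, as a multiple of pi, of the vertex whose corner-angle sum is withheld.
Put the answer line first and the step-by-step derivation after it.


Answer: defect(P3) = (11/12)*pi

V = 4, E = 6, F = 4; chi = V - E + F = 2
Gauss-Bonnet: total defect = 2*pi*chi = 4*pi; visible defects sum to (37/12)*pi


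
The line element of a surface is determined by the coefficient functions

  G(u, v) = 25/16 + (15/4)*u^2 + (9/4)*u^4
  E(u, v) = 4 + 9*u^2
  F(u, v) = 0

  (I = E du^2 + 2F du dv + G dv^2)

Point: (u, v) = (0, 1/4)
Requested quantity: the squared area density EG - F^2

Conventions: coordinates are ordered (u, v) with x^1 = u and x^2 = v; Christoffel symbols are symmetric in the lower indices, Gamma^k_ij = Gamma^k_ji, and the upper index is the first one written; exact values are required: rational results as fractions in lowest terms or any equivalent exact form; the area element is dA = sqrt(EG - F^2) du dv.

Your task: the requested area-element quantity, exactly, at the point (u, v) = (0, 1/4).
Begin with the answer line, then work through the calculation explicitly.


Answer: EG - F^2 = 25/4

E = 4, F = 0, G = 25/16; EG - F^2 = 25/4


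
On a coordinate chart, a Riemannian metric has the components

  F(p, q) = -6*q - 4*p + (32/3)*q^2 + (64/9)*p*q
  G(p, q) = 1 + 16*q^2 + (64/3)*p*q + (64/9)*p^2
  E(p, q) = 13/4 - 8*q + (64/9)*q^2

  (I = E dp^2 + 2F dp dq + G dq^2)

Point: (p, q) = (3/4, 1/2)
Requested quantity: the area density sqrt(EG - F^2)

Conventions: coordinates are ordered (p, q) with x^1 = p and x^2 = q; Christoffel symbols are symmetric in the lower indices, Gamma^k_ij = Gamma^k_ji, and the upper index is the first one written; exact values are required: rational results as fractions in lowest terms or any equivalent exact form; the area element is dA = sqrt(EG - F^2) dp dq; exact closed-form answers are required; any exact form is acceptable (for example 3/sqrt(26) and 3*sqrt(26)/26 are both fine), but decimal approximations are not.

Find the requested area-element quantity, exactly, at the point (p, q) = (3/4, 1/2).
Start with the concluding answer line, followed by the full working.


Answer: sqrt(EG - F^2) = sqrt(613)/6

E = 37/36, F = -2/3, G = 17; EG - F^2 = 613/36
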